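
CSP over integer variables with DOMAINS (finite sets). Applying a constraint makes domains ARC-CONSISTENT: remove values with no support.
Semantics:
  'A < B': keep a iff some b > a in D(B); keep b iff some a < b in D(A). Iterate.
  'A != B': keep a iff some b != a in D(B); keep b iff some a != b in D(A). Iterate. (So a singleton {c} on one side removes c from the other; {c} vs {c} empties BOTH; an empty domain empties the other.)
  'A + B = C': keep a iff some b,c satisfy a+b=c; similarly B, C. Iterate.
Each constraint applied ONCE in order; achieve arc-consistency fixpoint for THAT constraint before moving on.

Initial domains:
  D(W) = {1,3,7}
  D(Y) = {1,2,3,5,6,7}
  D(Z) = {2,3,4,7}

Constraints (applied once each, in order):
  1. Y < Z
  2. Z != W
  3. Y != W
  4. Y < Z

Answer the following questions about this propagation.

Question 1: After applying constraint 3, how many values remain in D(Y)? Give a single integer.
Answer: 5

Derivation:
Constraint 1 (Y < Z) on D(Y)={1,2,3,5,6,7} D(Z)={2,3,4,7}: Y {1,2,3,5,6,7}->{1,2,3,5,6}
Constraint 2 (Z != W) on D(Z)={2,3,4,7} D(W)={1,3,7}: no change
Constraint 3 (Y != W) on D(Y)={1,2,3,5,6} D(W)={1,3,7}: no change
So after constraint 3: D(Y)={1,2,3,5,6}, size = 5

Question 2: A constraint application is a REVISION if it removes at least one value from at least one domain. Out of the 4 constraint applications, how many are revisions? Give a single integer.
Constraint 1 (Y < Z) on D(Y)={1,2,3,5,6,7} D(Z)={2,3,4,7}: Y {1,2,3,5,6,7}->{1,2,3,5,6} => REVISION
Constraint 2 (Z != W) on D(Z)={2,3,4,7} D(W)={1,3,7}: no change => not a revision
Constraint 3 (Y != W) on D(Y)={1,2,3,5,6} D(W)={1,3,7}: no change => not a revision
Constraint 4 (Y < Z) on D(Y)={1,2,3,5,6} D(Z)={2,3,4,7}: no change => not a revision
Total revisions = 1

Answer: 1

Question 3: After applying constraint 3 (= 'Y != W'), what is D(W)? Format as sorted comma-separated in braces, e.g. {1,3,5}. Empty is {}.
Answer: {1,3,7}

Derivation:
Constraint 1 (Y < Z) on D(Y)={1,2,3,5,6,7} D(Z)={2,3,4,7}: Y {1,2,3,5,6,7}->{1,2,3,5,6}
Constraint 2 (Z != W) on D(Z)={2,3,4,7} D(W)={1,3,7}: no change
Constraint 3 (Y != W) on D(Y)={1,2,3,5,6} D(W)={1,3,7}: no change
So after constraint 3: D(W) = {1,3,7}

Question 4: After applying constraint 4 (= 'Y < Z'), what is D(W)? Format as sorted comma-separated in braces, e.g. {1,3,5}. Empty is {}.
Answer: {1,3,7}

Derivation:
Constraint 1 (Y < Z) on D(Y)={1,2,3,5,6,7} D(Z)={2,3,4,7}: Y {1,2,3,5,6,7}->{1,2,3,5,6}
Constraint 2 (Z != W) on D(Z)={2,3,4,7} D(W)={1,3,7}: no change
Constraint 3 (Y != W) on D(Y)={1,2,3,5,6} D(W)={1,3,7}: no change
Constraint 4 (Y < Z) on D(Y)={1,2,3,5,6} D(Z)={2,3,4,7}: no change
So after constraint 4: D(W) = {1,3,7}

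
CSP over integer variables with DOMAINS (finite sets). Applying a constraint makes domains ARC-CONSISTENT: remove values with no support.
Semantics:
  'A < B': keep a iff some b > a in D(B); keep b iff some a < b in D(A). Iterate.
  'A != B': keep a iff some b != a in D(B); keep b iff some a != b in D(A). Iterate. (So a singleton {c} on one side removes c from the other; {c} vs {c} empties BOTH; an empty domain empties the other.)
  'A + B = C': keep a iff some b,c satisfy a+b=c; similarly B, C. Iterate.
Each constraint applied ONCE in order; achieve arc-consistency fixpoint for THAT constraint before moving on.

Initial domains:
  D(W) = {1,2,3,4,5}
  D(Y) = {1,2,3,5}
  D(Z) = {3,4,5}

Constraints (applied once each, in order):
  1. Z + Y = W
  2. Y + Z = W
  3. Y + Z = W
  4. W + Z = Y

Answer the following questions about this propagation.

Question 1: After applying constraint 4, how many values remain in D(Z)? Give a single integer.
Answer: 0

Derivation:
Constraint 1 (Z + Y = W) on D(Z)={3,4,5} D(Y)={1,2,3,5} D(W)={1,2,3,4,5}: Z {3,4,5}->{3,4}; Y {1,2,3,5}->{1,2}; W {1,2,3,4,5}->{4,5}
Constraint 2 (Y + Z = W) on D(Y)={1,2} D(Z)={3,4} D(W)={4,5}: no change
Constraint 3 (Y + Z = W) on D(Y)={1,2} D(Z)={3,4} D(W)={4,5}: no change
Constraint 4 (W + Z = Y) on D(W)={4,5} D(Z)={3,4} D(Y)={1,2}: W {4,5}->{}; Z {3,4}->{}; Y {1,2}->{}
So after constraint 4: D(Z)={}, size = 0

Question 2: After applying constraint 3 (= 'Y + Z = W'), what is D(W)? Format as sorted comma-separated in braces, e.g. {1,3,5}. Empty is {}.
Answer: {4,5}

Derivation:
Constraint 1 (Z + Y = W) on D(Z)={3,4,5} D(Y)={1,2,3,5} D(W)={1,2,3,4,5}: Z {3,4,5}->{3,4}; Y {1,2,3,5}->{1,2}; W {1,2,3,4,5}->{4,5}
Constraint 2 (Y + Z = W) on D(Y)={1,2} D(Z)={3,4} D(W)={4,5}: no change
Constraint 3 (Y + Z = W) on D(Y)={1,2} D(Z)={3,4} D(W)={4,5}: no change
So after constraint 3: D(W) = {4,5}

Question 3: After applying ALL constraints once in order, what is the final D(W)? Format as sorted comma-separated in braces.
Answer: {}

Derivation:
Constraint 1 (Z + Y = W) on D(Z)={3,4,5} D(Y)={1,2,3,5} D(W)={1,2,3,4,5}: Z {3,4,5}->{3,4}; Y {1,2,3,5}->{1,2}; W {1,2,3,4,5}->{4,5}
Constraint 2 (Y + Z = W) on D(Y)={1,2} D(Z)={3,4} D(W)={4,5}: no change
Constraint 3 (Y + Z = W) on D(Y)={1,2} D(Z)={3,4} D(W)={4,5}: no change
Constraint 4 (W + Z = Y) on D(W)={4,5} D(Z)={3,4} D(Y)={1,2}: W {4,5}->{}; Z {3,4}->{}; Y {1,2}->{}
So after all 4 constraints: D(W) = {}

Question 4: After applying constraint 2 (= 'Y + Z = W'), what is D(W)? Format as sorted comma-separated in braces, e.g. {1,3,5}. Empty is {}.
Answer: {4,5}

Derivation:
Constraint 1 (Z + Y = W) on D(Z)={3,4,5} D(Y)={1,2,3,5} D(W)={1,2,3,4,5}: Z {3,4,5}->{3,4}; Y {1,2,3,5}->{1,2}; W {1,2,3,4,5}->{4,5}
Constraint 2 (Y + Z = W) on D(Y)={1,2} D(Z)={3,4} D(W)={4,5}: no change
So after constraint 2: D(W) = {4,5}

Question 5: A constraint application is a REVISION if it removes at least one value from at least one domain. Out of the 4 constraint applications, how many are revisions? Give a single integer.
Answer: 2

Derivation:
Constraint 1 (Z + Y = W) on D(Z)={3,4,5} D(Y)={1,2,3,5} D(W)={1,2,3,4,5}: Z {3,4,5}->{3,4}; Y {1,2,3,5}->{1,2}; W {1,2,3,4,5}->{4,5} => REVISION
Constraint 2 (Y + Z = W) on D(Y)={1,2} D(Z)={3,4} D(W)={4,5}: no change => not a revision
Constraint 3 (Y + Z = W) on D(Y)={1,2} D(Z)={3,4} D(W)={4,5}: no change => not a revision
Constraint 4 (W + Z = Y) on D(W)={4,5} D(Z)={3,4} D(Y)={1,2}: W {4,5}->{}; Z {3,4}->{}; Y {1,2}->{} => REVISION
Total revisions = 2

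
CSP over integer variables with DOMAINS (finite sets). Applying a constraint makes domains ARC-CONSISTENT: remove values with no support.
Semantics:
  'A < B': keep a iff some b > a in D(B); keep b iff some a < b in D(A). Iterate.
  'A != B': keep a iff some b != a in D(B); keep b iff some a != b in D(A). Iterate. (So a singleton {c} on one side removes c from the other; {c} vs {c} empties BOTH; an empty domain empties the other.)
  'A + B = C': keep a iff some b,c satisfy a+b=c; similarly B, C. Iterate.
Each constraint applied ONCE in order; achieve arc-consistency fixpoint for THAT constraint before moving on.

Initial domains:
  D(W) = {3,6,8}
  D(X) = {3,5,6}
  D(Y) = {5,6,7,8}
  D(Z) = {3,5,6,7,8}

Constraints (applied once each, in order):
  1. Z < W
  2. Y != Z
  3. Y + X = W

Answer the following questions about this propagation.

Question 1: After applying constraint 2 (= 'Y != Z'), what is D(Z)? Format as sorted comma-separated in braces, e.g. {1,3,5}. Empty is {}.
Answer: {3,5,6,7}

Derivation:
Constraint 1 (Z < W) on D(Z)={3,5,6,7,8} D(W)={3,6,8}: Z {3,5,6,7,8}->{3,5,6,7}; W {3,6,8}->{6,8}
Constraint 2 (Y != Z) on D(Y)={5,6,7,8} D(Z)={3,5,6,7}: no change
So after constraint 2: D(Z) = {3,5,6,7}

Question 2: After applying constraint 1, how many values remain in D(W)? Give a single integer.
Answer: 2

Derivation:
Constraint 1 (Z < W) on D(Z)={3,5,6,7,8} D(W)={3,6,8}: Z {3,5,6,7,8}->{3,5,6,7}; W {3,6,8}->{6,8}
So after constraint 1: D(W)={6,8}, size = 2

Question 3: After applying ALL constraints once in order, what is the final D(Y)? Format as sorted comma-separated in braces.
Constraint 1 (Z < W) on D(Z)={3,5,6,7,8} D(W)={3,6,8}: Z {3,5,6,7,8}->{3,5,6,7}; W {3,6,8}->{6,8}
Constraint 2 (Y != Z) on D(Y)={5,6,7,8} D(Z)={3,5,6,7}: no change
Constraint 3 (Y + X = W) on D(Y)={5,6,7,8} D(X)={3,5,6} D(W)={6,8}: Y {5,6,7,8}->{5}; X {3,5,6}->{3}; W {6,8}->{8}
So after all 3 constraints: D(Y) = {5}

Answer: {5}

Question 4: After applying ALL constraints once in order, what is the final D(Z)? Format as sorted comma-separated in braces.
Constraint 1 (Z < W) on D(Z)={3,5,6,7,8} D(W)={3,6,8}: Z {3,5,6,7,8}->{3,5,6,7}; W {3,6,8}->{6,8}
Constraint 2 (Y != Z) on D(Y)={5,6,7,8} D(Z)={3,5,6,7}: no change
Constraint 3 (Y + X = W) on D(Y)={5,6,7,8} D(X)={3,5,6} D(W)={6,8}: Y {5,6,7,8}->{5}; X {3,5,6}->{3}; W {6,8}->{8}
So after all 3 constraints: D(Z) = {3,5,6,7}

Answer: {3,5,6,7}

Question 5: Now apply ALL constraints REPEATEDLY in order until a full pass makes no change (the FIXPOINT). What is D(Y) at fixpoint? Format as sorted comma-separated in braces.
Answer: {5}

Derivation:
pass 0 (initial): D(Y)={5,6,7,8}
pass 1: W {3,6,8}->{8}; X {3,5,6}->{3}; Y {5,6,7,8}->{5}; Z {3,5,6,7,8}->{3,5,6,7}
pass 2: Z {3,5,6,7}->{3,6,7}
pass 3: no change
Fixpoint after 3 passes: D(Y) = {5}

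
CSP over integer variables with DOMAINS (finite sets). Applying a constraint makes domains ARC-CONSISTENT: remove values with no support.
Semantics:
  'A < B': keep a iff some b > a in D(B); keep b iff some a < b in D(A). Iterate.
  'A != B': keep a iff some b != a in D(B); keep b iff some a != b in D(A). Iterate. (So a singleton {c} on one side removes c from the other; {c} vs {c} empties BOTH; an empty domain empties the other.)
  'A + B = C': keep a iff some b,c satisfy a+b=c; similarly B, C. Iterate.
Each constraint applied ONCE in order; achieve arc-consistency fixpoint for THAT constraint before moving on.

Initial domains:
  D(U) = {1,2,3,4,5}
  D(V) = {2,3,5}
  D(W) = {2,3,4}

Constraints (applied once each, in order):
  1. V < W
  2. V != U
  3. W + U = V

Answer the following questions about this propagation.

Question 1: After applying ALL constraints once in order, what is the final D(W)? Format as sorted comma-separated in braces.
Constraint 1 (V < W) on D(V)={2,3,5} D(W)={2,3,4}: V {2,3,5}->{2,3}; W {2,3,4}->{3,4}
Constraint 2 (V != U) on D(V)={2,3} D(U)={1,2,3,4,5}: no change
Constraint 3 (W + U = V) on D(W)={3,4} D(U)={1,2,3,4,5} D(V)={2,3}: W {3,4}->{}; U {1,2,3,4,5}->{}; V {2,3}->{}
So after all 3 constraints: D(W) = {}

Answer: {}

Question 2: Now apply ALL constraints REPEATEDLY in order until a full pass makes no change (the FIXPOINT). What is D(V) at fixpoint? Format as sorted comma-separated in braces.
pass 0 (initial): D(V)={2,3,5}
pass 1: U {1,2,3,4,5}->{}; V {2,3,5}->{}; W {2,3,4}->{}
pass 2: no change
Fixpoint after 2 passes: D(V) = {}

Answer: {}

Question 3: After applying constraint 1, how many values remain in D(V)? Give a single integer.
Answer: 2

Derivation:
Constraint 1 (V < W) on D(V)={2,3,5} D(W)={2,3,4}: V {2,3,5}->{2,3}; W {2,3,4}->{3,4}
So after constraint 1: D(V)={2,3}, size = 2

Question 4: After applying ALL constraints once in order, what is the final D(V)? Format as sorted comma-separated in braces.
Answer: {}

Derivation:
Constraint 1 (V < W) on D(V)={2,3,5} D(W)={2,3,4}: V {2,3,5}->{2,3}; W {2,3,4}->{3,4}
Constraint 2 (V != U) on D(V)={2,3} D(U)={1,2,3,4,5}: no change
Constraint 3 (W + U = V) on D(W)={3,4} D(U)={1,2,3,4,5} D(V)={2,3}: W {3,4}->{}; U {1,2,3,4,5}->{}; V {2,3}->{}
So after all 3 constraints: D(V) = {}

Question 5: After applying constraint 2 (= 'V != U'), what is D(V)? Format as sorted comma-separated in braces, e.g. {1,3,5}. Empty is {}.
Constraint 1 (V < W) on D(V)={2,3,5} D(W)={2,3,4}: V {2,3,5}->{2,3}; W {2,3,4}->{3,4}
Constraint 2 (V != U) on D(V)={2,3} D(U)={1,2,3,4,5}: no change
So after constraint 2: D(V) = {2,3}

Answer: {2,3}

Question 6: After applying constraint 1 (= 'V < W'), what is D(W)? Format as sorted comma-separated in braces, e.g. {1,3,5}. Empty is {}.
Constraint 1 (V < W) on D(V)={2,3,5} D(W)={2,3,4}: V {2,3,5}->{2,3}; W {2,3,4}->{3,4}
So after constraint 1: D(W) = {3,4}

Answer: {3,4}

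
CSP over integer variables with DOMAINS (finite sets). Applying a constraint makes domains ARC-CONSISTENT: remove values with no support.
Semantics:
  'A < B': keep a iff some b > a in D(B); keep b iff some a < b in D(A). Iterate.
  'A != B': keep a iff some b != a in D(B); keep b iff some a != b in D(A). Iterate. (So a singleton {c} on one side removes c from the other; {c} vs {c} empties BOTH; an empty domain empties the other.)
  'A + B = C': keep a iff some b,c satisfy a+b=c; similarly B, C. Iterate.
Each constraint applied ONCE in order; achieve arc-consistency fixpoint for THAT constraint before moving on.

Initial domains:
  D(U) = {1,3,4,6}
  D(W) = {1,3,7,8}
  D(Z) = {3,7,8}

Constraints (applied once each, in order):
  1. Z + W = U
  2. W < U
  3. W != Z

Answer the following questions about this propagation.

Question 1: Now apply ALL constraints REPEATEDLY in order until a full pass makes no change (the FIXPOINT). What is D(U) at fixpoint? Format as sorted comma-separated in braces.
Answer: {4}

Derivation:
pass 0 (initial): D(U)={1,3,4,6}
pass 1: U {1,3,4,6}->{4,6}; W {1,3,7,8}->{1}; Z {3,7,8}->{3}
pass 2: U {4,6}->{4}
pass 3: no change
Fixpoint after 3 passes: D(U) = {4}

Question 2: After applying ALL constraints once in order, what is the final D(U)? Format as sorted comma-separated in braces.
Answer: {4,6}

Derivation:
Constraint 1 (Z + W = U) on D(Z)={3,7,8} D(W)={1,3,7,8} D(U)={1,3,4,6}: Z {3,7,8}->{3}; W {1,3,7,8}->{1,3}; U {1,3,4,6}->{4,6}
Constraint 2 (W < U) on D(W)={1,3} D(U)={4,6}: no change
Constraint 3 (W != Z) on D(W)={1,3} D(Z)={3}: W {1,3}->{1}
So after all 3 constraints: D(U) = {4,6}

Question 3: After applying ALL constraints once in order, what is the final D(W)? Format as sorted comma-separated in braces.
Constraint 1 (Z + W = U) on D(Z)={3,7,8} D(W)={1,3,7,8} D(U)={1,3,4,6}: Z {3,7,8}->{3}; W {1,3,7,8}->{1,3}; U {1,3,4,6}->{4,6}
Constraint 2 (W < U) on D(W)={1,3} D(U)={4,6}: no change
Constraint 3 (W != Z) on D(W)={1,3} D(Z)={3}: W {1,3}->{1}
So after all 3 constraints: D(W) = {1}

Answer: {1}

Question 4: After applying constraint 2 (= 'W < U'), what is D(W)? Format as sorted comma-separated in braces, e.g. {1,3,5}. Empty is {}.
Constraint 1 (Z + W = U) on D(Z)={3,7,8} D(W)={1,3,7,8} D(U)={1,3,4,6}: Z {3,7,8}->{3}; W {1,3,7,8}->{1,3}; U {1,3,4,6}->{4,6}
Constraint 2 (W < U) on D(W)={1,3} D(U)={4,6}: no change
So after constraint 2: D(W) = {1,3}

Answer: {1,3}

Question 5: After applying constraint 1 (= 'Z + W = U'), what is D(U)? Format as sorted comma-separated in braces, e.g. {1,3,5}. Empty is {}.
Answer: {4,6}

Derivation:
Constraint 1 (Z + W = U) on D(Z)={3,7,8} D(W)={1,3,7,8} D(U)={1,3,4,6}: Z {3,7,8}->{3}; W {1,3,7,8}->{1,3}; U {1,3,4,6}->{4,6}
So after constraint 1: D(U) = {4,6}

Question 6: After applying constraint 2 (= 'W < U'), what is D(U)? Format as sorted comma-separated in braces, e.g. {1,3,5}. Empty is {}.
Answer: {4,6}

Derivation:
Constraint 1 (Z + W = U) on D(Z)={3,7,8} D(W)={1,3,7,8} D(U)={1,3,4,6}: Z {3,7,8}->{3}; W {1,3,7,8}->{1,3}; U {1,3,4,6}->{4,6}
Constraint 2 (W < U) on D(W)={1,3} D(U)={4,6}: no change
So after constraint 2: D(U) = {4,6}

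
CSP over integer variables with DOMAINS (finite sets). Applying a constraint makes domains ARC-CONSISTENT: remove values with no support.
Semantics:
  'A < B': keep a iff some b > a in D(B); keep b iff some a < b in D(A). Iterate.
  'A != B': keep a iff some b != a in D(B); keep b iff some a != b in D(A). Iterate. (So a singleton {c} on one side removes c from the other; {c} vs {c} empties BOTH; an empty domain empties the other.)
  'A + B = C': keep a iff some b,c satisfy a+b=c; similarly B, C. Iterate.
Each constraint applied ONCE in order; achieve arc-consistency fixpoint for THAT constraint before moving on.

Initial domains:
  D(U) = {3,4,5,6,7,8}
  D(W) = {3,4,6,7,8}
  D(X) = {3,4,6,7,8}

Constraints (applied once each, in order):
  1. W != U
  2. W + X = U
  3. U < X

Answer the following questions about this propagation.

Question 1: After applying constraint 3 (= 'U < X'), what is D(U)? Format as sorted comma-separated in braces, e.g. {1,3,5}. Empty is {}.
Constraint 1 (W != U) on D(W)={3,4,6,7,8} D(U)={3,4,5,6,7,8}: no change
Constraint 2 (W + X = U) on D(W)={3,4,6,7,8} D(X)={3,4,6,7,8} D(U)={3,4,5,6,7,8}: W {3,4,6,7,8}->{3,4}; X {3,4,6,7,8}->{3,4}; U {3,4,5,6,7,8}->{6,7,8}
Constraint 3 (U < X) on D(U)={6,7,8} D(X)={3,4}: U {6,7,8}->{}; X {3,4}->{}
So after constraint 3: D(U) = {}

Answer: {}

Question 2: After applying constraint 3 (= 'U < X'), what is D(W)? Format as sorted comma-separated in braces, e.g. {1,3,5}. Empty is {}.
Constraint 1 (W != U) on D(W)={3,4,6,7,8} D(U)={3,4,5,6,7,8}: no change
Constraint 2 (W + X = U) on D(W)={3,4,6,7,8} D(X)={3,4,6,7,8} D(U)={3,4,5,6,7,8}: W {3,4,6,7,8}->{3,4}; X {3,4,6,7,8}->{3,4}; U {3,4,5,6,7,8}->{6,7,8}
Constraint 3 (U < X) on D(U)={6,7,8} D(X)={3,4}: U {6,7,8}->{}; X {3,4}->{}
So after constraint 3: D(W) = {3,4}

Answer: {3,4}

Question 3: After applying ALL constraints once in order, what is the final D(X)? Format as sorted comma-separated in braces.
Answer: {}

Derivation:
Constraint 1 (W != U) on D(W)={3,4,6,7,8} D(U)={3,4,5,6,7,8}: no change
Constraint 2 (W + X = U) on D(W)={3,4,6,7,8} D(X)={3,4,6,7,8} D(U)={3,4,5,6,7,8}: W {3,4,6,7,8}->{3,4}; X {3,4,6,7,8}->{3,4}; U {3,4,5,6,7,8}->{6,7,8}
Constraint 3 (U < X) on D(U)={6,7,8} D(X)={3,4}: U {6,7,8}->{}; X {3,4}->{}
So after all 3 constraints: D(X) = {}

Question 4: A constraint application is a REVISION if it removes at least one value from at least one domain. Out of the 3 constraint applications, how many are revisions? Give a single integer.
Answer: 2

Derivation:
Constraint 1 (W != U) on D(W)={3,4,6,7,8} D(U)={3,4,5,6,7,8}: no change => not a revision
Constraint 2 (W + X = U) on D(W)={3,4,6,7,8} D(X)={3,4,6,7,8} D(U)={3,4,5,6,7,8}: W {3,4,6,7,8}->{3,4}; X {3,4,6,7,8}->{3,4}; U {3,4,5,6,7,8}->{6,7,8} => REVISION
Constraint 3 (U < X) on D(U)={6,7,8} D(X)={3,4}: U {6,7,8}->{}; X {3,4}->{} => REVISION
Total revisions = 2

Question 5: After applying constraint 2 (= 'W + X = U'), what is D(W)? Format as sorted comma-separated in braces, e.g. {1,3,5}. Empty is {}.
Constraint 1 (W != U) on D(W)={3,4,6,7,8} D(U)={3,4,5,6,7,8}: no change
Constraint 2 (W + X = U) on D(W)={3,4,6,7,8} D(X)={3,4,6,7,8} D(U)={3,4,5,6,7,8}: W {3,4,6,7,8}->{3,4}; X {3,4,6,7,8}->{3,4}; U {3,4,5,6,7,8}->{6,7,8}
So after constraint 2: D(W) = {3,4}

Answer: {3,4}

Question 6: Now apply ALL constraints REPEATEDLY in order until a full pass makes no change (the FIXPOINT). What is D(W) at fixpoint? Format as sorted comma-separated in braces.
pass 0 (initial): D(W)={3,4,6,7,8}
pass 1: U {3,4,5,6,7,8}->{}; W {3,4,6,7,8}->{3,4}; X {3,4,6,7,8}->{}
pass 2: W {3,4}->{}
pass 3: no change
Fixpoint after 3 passes: D(W) = {}

Answer: {}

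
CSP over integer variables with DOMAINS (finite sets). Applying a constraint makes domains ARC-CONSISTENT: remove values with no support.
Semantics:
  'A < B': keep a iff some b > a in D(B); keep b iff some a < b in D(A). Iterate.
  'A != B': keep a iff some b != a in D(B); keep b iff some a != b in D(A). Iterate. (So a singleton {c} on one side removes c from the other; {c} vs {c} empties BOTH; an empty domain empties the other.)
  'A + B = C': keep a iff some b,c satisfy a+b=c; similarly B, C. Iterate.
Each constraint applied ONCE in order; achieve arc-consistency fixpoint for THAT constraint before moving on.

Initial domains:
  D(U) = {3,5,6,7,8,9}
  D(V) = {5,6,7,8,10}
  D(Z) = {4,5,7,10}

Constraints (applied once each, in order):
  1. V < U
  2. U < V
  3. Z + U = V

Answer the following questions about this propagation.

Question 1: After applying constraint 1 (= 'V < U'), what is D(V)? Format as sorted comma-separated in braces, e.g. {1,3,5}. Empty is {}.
Constraint 1 (V < U) on D(V)={5,6,7,8,10} D(U)={3,5,6,7,8,9}: V {5,6,7,8,10}->{5,6,7,8}; U {3,5,6,7,8,9}->{6,7,8,9}
So after constraint 1: D(V) = {5,6,7,8}

Answer: {5,6,7,8}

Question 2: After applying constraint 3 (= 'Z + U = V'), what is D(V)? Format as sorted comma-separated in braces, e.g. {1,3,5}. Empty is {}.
Constraint 1 (V < U) on D(V)={5,6,7,8,10} D(U)={3,5,6,7,8,9}: V {5,6,7,8,10}->{5,6,7,8}; U {3,5,6,7,8,9}->{6,7,8,9}
Constraint 2 (U < V) on D(U)={6,7,8,9} D(V)={5,6,7,8}: U {6,7,8,9}->{6,7}; V {5,6,7,8}->{7,8}
Constraint 3 (Z + U = V) on D(Z)={4,5,7,10} D(U)={6,7} D(V)={7,8}: Z {4,5,7,10}->{}; U {6,7}->{}; V {7,8}->{}
So after constraint 3: D(V) = {}

Answer: {}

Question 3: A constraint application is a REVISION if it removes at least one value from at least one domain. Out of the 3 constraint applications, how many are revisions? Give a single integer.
Answer: 3

Derivation:
Constraint 1 (V < U) on D(V)={5,6,7,8,10} D(U)={3,5,6,7,8,9}: V {5,6,7,8,10}->{5,6,7,8}; U {3,5,6,7,8,9}->{6,7,8,9} => REVISION
Constraint 2 (U < V) on D(U)={6,7,8,9} D(V)={5,6,7,8}: U {6,7,8,9}->{6,7}; V {5,6,7,8}->{7,8} => REVISION
Constraint 3 (Z + U = V) on D(Z)={4,5,7,10} D(U)={6,7} D(V)={7,8}: Z {4,5,7,10}->{}; U {6,7}->{}; V {7,8}->{} => REVISION
Total revisions = 3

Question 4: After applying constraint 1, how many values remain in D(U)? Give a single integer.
Constraint 1 (V < U) on D(V)={5,6,7,8,10} D(U)={3,5,6,7,8,9}: V {5,6,7,8,10}->{5,6,7,8}; U {3,5,6,7,8,9}->{6,7,8,9}
So after constraint 1: D(U)={6,7,8,9}, size = 4

Answer: 4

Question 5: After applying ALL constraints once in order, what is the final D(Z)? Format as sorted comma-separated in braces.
Constraint 1 (V < U) on D(V)={5,6,7,8,10} D(U)={3,5,6,7,8,9}: V {5,6,7,8,10}->{5,6,7,8}; U {3,5,6,7,8,9}->{6,7,8,9}
Constraint 2 (U < V) on D(U)={6,7,8,9} D(V)={5,6,7,8}: U {6,7,8,9}->{6,7}; V {5,6,7,8}->{7,8}
Constraint 3 (Z + U = V) on D(Z)={4,5,7,10} D(U)={6,7} D(V)={7,8}: Z {4,5,7,10}->{}; U {6,7}->{}; V {7,8}->{}
So after all 3 constraints: D(Z) = {}

Answer: {}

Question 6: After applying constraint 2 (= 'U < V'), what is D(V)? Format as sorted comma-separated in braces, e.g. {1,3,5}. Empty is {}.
Constraint 1 (V < U) on D(V)={5,6,7,8,10} D(U)={3,5,6,7,8,9}: V {5,6,7,8,10}->{5,6,7,8}; U {3,5,6,7,8,9}->{6,7,8,9}
Constraint 2 (U < V) on D(U)={6,7,8,9} D(V)={5,6,7,8}: U {6,7,8,9}->{6,7}; V {5,6,7,8}->{7,8}
So after constraint 2: D(V) = {7,8}

Answer: {7,8}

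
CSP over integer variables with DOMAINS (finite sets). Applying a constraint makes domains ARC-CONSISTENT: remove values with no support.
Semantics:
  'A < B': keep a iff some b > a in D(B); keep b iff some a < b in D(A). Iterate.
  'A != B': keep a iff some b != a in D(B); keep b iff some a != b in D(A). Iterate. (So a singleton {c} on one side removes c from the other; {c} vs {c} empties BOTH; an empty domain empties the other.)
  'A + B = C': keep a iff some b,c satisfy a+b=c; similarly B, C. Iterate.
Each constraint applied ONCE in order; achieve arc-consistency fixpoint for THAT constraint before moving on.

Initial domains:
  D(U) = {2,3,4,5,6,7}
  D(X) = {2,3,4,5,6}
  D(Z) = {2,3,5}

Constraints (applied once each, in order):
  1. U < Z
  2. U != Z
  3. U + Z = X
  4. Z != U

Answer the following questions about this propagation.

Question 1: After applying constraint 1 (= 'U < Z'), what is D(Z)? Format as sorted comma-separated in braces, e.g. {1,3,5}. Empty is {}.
Constraint 1 (U < Z) on D(U)={2,3,4,5,6,7} D(Z)={2,3,5}: U {2,3,4,5,6,7}->{2,3,4}; Z {2,3,5}->{3,5}
So after constraint 1: D(Z) = {3,5}

Answer: {3,5}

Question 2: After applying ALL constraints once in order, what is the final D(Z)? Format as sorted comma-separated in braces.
Constraint 1 (U < Z) on D(U)={2,3,4,5,6,7} D(Z)={2,3,5}: U {2,3,4,5,6,7}->{2,3,4}; Z {2,3,5}->{3,5}
Constraint 2 (U != Z) on D(U)={2,3,4} D(Z)={3,5}: no change
Constraint 3 (U + Z = X) on D(U)={2,3,4} D(Z)={3,5} D(X)={2,3,4,5,6}: U {2,3,4}->{2,3}; Z {3,5}->{3}; X {2,3,4,5,6}->{5,6}
Constraint 4 (Z != U) on D(Z)={3} D(U)={2,3}: U {2,3}->{2}
So after all 4 constraints: D(Z) = {3}

Answer: {3}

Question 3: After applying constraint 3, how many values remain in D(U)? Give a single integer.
Answer: 2

Derivation:
Constraint 1 (U < Z) on D(U)={2,3,4,5,6,7} D(Z)={2,3,5}: U {2,3,4,5,6,7}->{2,3,4}; Z {2,3,5}->{3,5}
Constraint 2 (U != Z) on D(U)={2,3,4} D(Z)={3,5}: no change
Constraint 3 (U + Z = X) on D(U)={2,3,4} D(Z)={3,5} D(X)={2,3,4,5,6}: U {2,3,4}->{2,3}; Z {3,5}->{3}; X {2,3,4,5,6}->{5,6}
So after constraint 3: D(U)={2,3}, size = 2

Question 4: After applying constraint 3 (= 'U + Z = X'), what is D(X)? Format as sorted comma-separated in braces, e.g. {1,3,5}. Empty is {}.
Constraint 1 (U < Z) on D(U)={2,3,4,5,6,7} D(Z)={2,3,5}: U {2,3,4,5,6,7}->{2,3,4}; Z {2,3,5}->{3,5}
Constraint 2 (U != Z) on D(U)={2,3,4} D(Z)={3,5}: no change
Constraint 3 (U + Z = X) on D(U)={2,3,4} D(Z)={3,5} D(X)={2,3,4,5,6}: U {2,3,4}->{2,3}; Z {3,5}->{3}; X {2,3,4,5,6}->{5,6}
So after constraint 3: D(X) = {5,6}

Answer: {5,6}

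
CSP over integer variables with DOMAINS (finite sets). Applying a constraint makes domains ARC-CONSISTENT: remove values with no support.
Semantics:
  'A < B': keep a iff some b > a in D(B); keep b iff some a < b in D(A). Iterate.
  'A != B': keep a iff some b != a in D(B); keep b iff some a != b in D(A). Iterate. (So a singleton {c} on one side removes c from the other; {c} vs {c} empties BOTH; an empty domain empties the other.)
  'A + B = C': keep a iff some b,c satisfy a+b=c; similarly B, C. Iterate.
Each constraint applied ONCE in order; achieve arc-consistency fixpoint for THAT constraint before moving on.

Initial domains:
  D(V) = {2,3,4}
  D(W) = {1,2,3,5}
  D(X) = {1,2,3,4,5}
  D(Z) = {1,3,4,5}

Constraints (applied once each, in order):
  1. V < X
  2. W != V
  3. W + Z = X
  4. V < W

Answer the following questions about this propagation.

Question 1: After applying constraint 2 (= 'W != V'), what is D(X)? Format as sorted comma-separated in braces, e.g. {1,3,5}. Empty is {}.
Constraint 1 (V < X) on D(V)={2,3,4} D(X)={1,2,3,4,5}: X {1,2,3,4,5}->{3,4,5}
Constraint 2 (W != V) on D(W)={1,2,3,5} D(V)={2,3,4}: no change
So after constraint 2: D(X) = {3,4,5}

Answer: {3,4,5}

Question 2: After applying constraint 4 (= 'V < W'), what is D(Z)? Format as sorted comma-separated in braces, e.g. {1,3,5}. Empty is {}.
Constraint 1 (V < X) on D(V)={2,3,4} D(X)={1,2,3,4,5}: X {1,2,3,4,5}->{3,4,5}
Constraint 2 (W != V) on D(W)={1,2,3,5} D(V)={2,3,4}: no change
Constraint 3 (W + Z = X) on D(W)={1,2,3,5} D(Z)={1,3,4,5} D(X)={3,4,5}: W {1,2,3,5}->{1,2,3}; Z {1,3,4,5}->{1,3,4}
Constraint 4 (V < W) on D(V)={2,3,4} D(W)={1,2,3}: V {2,3,4}->{2}; W {1,2,3}->{3}
So after constraint 4: D(Z) = {1,3,4}

Answer: {1,3,4}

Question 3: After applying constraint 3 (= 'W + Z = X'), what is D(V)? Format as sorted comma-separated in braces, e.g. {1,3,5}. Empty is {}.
Constraint 1 (V < X) on D(V)={2,3,4} D(X)={1,2,3,4,5}: X {1,2,3,4,5}->{3,4,5}
Constraint 2 (W != V) on D(W)={1,2,3,5} D(V)={2,3,4}: no change
Constraint 3 (W + Z = X) on D(W)={1,2,3,5} D(Z)={1,3,4,5} D(X)={3,4,5}: W {1,2,3,5}->{1,2,3}; Z {1,3,4,5}->{1,3,4}
So after constraint 3: D(V) = {2,3,4}

Answer: {2,3,4}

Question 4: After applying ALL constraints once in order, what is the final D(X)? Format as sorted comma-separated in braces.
Answer: {3,4,5}

Derivation:
Constraint 1 (V < X) on D(V)={2,3,4} D(X)={1,2,3,4,5}: X {1,2,3,4,5}->{3,4,5}
Constraint 2 (W != V) on D(W)={1,2,3,5} D(V)={2,3,4}: no change
Constraint 3 (W + Z = X) on D(W)={1,2,3,5} D(Z)={1,3,4,5} D(X)={3,4,5}: W {1,2,3,5}->{1,2,3}; Z {1,3,4,5}->{1,3,4}
Constraint 4 (V < W) on D(V)={2,3,4} D(W)={1,2,3}: V {2,3,4}->{2}; W {1,2,3}->{3}
So after all 4 constraints: D(X) = {3,4,5}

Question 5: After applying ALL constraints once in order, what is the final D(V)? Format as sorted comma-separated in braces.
Constraint 1 (V < X) on D(V)={2,3,4} D(X)={1,2,3,4,5}: X {1,2,3,4,5}->{3,4,5}
Constraint 2 (W != V) on D(W)={1,2,3,5} D(V)={2,3,4}: no change
Constraint 3 (W + Z = X) on D(W)={1,2,3,5} D(Z)={1,3,4,5} D(X)={3,4,5}: W {1,2,3,5}->{1,2,3}; Z {1,3,4,5}->{1,3,4}
Constraint 4 (V < W) on D(V)={2,3,4} D(W)={1,2,3}: V {2,3,4}->{2}; W {1,2,3}->{3}
So after all 4 constraints: D(V) = {2}

Answer: {2}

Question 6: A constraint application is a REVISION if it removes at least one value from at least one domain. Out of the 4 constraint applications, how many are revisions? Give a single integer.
Answer: 3

Derivation:
Constraint 1 (V < X) on D(V)={2,3,4} D(X)={1,2,3,4,5}: X {1,2,3,4,5}->{3,4,5} => REVISION
Constraint 2 (W != V) on D(W)={1,2,3,5} D(V)={2,3,4}: no change => not a revision
Constraint 3 (W + Z = X) on D(W)={1,2,3,5} D(Z)={1,3,4,5} D(X)={3,4,5}: W {1,2,3,5}->{1,2,3}; Z {1,3,4,5}->{1,3,4} => REVISION
Constraint 4 (V < W) on D(V)={2,3,4} D(W)={1,2,3}: V {2,3,4}->{2}; W {1,2,3}->{3} => REVISION
Total revisions = 3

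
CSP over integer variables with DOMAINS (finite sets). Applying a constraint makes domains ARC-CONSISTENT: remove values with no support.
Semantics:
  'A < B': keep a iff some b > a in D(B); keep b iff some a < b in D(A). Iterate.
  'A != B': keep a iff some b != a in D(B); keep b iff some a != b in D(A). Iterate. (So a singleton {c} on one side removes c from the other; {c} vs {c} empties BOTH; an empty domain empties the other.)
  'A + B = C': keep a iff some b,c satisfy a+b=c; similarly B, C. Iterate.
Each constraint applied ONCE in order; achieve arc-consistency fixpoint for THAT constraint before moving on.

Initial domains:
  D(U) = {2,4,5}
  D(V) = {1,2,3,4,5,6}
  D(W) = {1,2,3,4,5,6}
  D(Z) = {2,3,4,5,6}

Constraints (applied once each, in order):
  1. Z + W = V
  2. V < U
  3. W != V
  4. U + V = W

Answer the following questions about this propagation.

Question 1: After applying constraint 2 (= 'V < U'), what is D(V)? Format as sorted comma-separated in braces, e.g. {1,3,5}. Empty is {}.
Constraint 1 (Z + W = V) on D(Z)={2,3,4,5,6} D(W)={1,2,3,4,5,6} D(V)={1,2,3,4,5,6}: Z {2,3,4,5,6}->{2,3,4,5}; W {1,2,3,4,5,6}->{1,2,3,4}; V {1,2,3,4,5,6}->{3,4,5,6}
Constraint 2 (V < U) on D(V)={3,4,5,6} D(U)={2,4,5}: V {3,4,5,6}->{3,4}; U {2,4,5}->{4,5}
So after constraint 2: D(V) = {3,4}

Answer: {3,4}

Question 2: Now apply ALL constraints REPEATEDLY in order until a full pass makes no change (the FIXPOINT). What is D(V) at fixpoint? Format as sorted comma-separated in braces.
Answer: {}

Derivation:
pass 0 (initial): D(V)={1,2,3,4,5,6}
pass 1: U {2,4,5}->{}; V {1,2,3,4,5,6}->{}; W {1,2,3,4,5,6}->{}; Z {2,3,4,5,6}->{2,3,4,5}
pass 2: Z {2,3,4,5}->{}
pass 3: no change
Fixpoint after 3 passes: D(V) = {}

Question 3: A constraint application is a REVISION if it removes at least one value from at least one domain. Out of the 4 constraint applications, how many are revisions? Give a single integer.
Answer: 3

Derivation:
Constraint 1 (Z + W = V) on D(Z)={2,3,4,5,6} D(W)={1,2,3,4,5,6} D(V)={1,2,3,4,5,6}: Z {2,3,4,5,6}->{2,3,4,5}; W {1,2,3,4,5,6}->{1,2,3,4}; V {1,2,3,4,5,6}->{3,4,5,6} => REVISION
Constraint 2 (V < U) on D(V)={3,4,5,6} D(U)={2,4,5}: V {3,4,5,6}->{3,4}; U {2,4,5}->{4,5} => REVISION
Constraint 3 (W != V) on D(W)={1,2,3,4} D(V)={3,4}: no change => not a revision
Constraint 4 (U + V = W) on D(U)={4,5} D(V)={3,4} D(W)={1,2,3,4}: U {4,5}->{}; V {3,4}->{}; W {1,2,3,4}->{} => REVISION
Total revisions = 3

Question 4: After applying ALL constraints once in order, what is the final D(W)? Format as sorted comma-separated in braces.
Constraint 1 (Z + W = V) on D(Z)={2,3,4,5,6} D(W)={1,2,3,4,5,6} D(V)={1,2,3,4,5,6}: Z {2,3,4,5,6}->{2,3,4,5}; W {1,2,3,4,5,6}->{1,2,3,4}; V {1,2,3,4,5,6}->{3,4,5,6}
Constraint 2 (V < U) on D(V)={3,4,5,6} D(U)={2,4,5}: V {3,4,5,6}->{3,4}; U {2,4,5}->{4,5}
Constraint 3 (W != V) on D(W)={1,2,3,4} D(V)={3,4}: no change
Constraint 4 (U + V = W) on D(U)={4,5} D(V)={3,4} D(W)={1,2,3,4}: U {4,5}->{}; V {3,4}->{}; W {1,2,3,4}->{}
So after all 4 constraints: D(W) = {}

Answer: {}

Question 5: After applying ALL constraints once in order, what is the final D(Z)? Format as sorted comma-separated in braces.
Answer: {2,3,4,5}

Derivation:
Constraint 1 (Z + W = V) on D(Z)={2,3,4,5,6} D(W)={1,2,3,4,5,6} D(V)={1,2,3,4,5,6}: Z {2,3,4,5,6}->{2,3,4,5}; W {1,2,3,4,5,6}->{1,2,3,4}; V {1,2,3,4,5,6}->{3,4,5,6}
Constraint 2 (V < U) on D(V)={3,4,5,6} D(U)={2,4,5}: V {3,4,5,6}->{3,4}; U {2,4,5}->{4,5}
Constraint 3 (W != V) on D(W)={1,2,3,4} D(V)={3,4}: no change
Constraint 4 (U + V = W) on D(U)={4,5} D(V)={3,4} D(W)={1,2,3,4}: U {4,5}->{}; V {3,4}->{}; W {1,2,3,4}->{}
So after all 4 constraints: D(Z) = {2,3,4,5}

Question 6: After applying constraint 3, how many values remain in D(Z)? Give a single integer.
Answer: 4

Derivation:
Constraint 1 (Z + W = V) on D(Z)={2,3,4,5,6} D(W)={1,2,3,4,5,6} D(V)={1,2,3,4,5,6}: Z {2,3,4,5,6}->{2,3,4,5}; W {1,2,3,4,5,6}->{1,2,3,4}; V {1,2,3,4,5,6}->{3,4,5,6}
Constraint 2 (V < U) on D(V)={3,4,5,6} D(U)={2,4,5}: V {3,4,5,6}->{3,4}; U {2,4,5}->{4,5}
Constraint 3 (W != V) on D(W)={1,2,3,4} D(V)={3,4}: no change
So after constraint 3: D(Z)={2,3,4,5}, size = 4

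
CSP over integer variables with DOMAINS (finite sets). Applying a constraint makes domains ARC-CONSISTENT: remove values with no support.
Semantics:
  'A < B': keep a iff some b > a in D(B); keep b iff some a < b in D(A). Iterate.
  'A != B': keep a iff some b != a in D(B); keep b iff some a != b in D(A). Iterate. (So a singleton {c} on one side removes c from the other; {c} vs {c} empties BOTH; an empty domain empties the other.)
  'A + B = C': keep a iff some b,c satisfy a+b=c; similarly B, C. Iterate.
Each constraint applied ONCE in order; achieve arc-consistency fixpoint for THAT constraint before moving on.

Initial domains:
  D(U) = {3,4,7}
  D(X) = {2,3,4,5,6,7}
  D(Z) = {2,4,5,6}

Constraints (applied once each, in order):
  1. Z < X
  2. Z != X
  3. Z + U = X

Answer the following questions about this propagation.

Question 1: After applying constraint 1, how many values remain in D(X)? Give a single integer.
Constraint 1 (Z < X) on D(Z)={2,4,5,6} D(X)={2,3,4,5,6,7}: X {2,3,4,5,6,7}->{3,4,5,6,7}
So after constraint 1: D(X)={3,4,5,6,7}, size = 5

Answer: 5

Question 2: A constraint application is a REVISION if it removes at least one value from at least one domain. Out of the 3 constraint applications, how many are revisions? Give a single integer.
Answer: 2

Derivation:
Constraint 1 (Z < X) on D(Z)={2,4,5,6} D(X)={2,3,4,5,6,7}: X {2,3,4,5,6,7}->{3,4,5,6,7} => REVISION
Constraint 2 (Z != X) on D(Z)={2,4,5,6} D(X)={3,4,5,6,7}: no change => not a revision
Constraint 3 (Z + U = X) on D(Z)={2,4,5,6} D(U)={3,4,7} D(X)={3,4,5,6,7}: Z {2,4,5,6}->{2,4}; U {3,4,7}->{3,4}; X {3,4,5,6,7}->{5,6,7} => REVISION
Total revisions = 2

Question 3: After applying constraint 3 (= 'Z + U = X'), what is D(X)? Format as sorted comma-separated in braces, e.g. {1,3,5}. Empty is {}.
Constraint 1 (Z < X) on D(Z)={2,4,5,6} D(X)={2,3,4,5,6,7}: X {2,3,4,5,6,7}->{3,4,5,6,7}
Constraint 2 (Z != X) on D(Z)={2,4,5,6} D(X)={3,4,5,6,7}: no change
Constraint 3 (Z + U = X) on D(Z)={2,4,5,6} D(U)={3,4,7} D(X)={3,4,5,6,7}: Z {2,4,5,6}->{2,4}; U {3,4,7}->{3,4}; X {3,4,5,6,7}->{5,6,7}
So after constraint 3: D(X) = {5,6,7}

Answer: {5,6,7}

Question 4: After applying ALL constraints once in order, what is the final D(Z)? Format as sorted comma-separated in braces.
Answer: {2,4}

Derivation:
Constraint 1 (Z < X) on D(Z)={2,4,5,6} D(X)={2,3,4,5,6,7}: X {2,3,4,5,6,7}->{3,4,5,6,7}
Constraint 2 (Z != X) on D(Z)={2,4,5,6} D(X)={3,4,5,6,7}: no change
Constraint 3 (Z + U = X) on D(Z)={2,4,5,6} D(U)={3,4,7} D(X)={3,4,5,6,7}: Z {2,4,5,6}->{2,4}; U {3,4,7}->{3,4}; X {3,4,5,6,7}->{5,6,7}
So after all 3 constraints: D(Z) = {2,4}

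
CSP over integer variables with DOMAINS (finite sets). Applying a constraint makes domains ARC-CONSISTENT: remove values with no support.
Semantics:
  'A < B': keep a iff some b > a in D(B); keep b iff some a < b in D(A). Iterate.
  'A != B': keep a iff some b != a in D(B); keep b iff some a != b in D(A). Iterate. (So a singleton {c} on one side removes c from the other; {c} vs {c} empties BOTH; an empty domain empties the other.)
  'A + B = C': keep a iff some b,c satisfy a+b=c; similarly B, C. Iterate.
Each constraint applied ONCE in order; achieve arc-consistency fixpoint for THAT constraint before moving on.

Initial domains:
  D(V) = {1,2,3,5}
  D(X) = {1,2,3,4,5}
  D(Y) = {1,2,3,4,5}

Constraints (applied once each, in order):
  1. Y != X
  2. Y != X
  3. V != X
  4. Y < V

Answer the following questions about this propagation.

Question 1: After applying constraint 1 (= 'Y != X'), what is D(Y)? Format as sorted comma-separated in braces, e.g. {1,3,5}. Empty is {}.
Constraint 1 (Y != X) on D(Y)={1,2,3,4,5} D(X)={1,2,3,4,5}: no change
So after constraint 1: D(Y) = {1,2,3,4,5}

Answer: {1,2,3,4,5}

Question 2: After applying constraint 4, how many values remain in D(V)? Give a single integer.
Answer: 3

Derivation:
Constraint 1 (Y != X) on D(Y)={1,2,3,4,5} D(X)={1,2,3,4,5}: no change
Constraint 2 (Y != X) on D(Y)={1,2,3,4,5} D(X)={1,2,3,4,5}: no change
Constraint 3 (V != X) on D(V)={1,2,3,5} D(X)={1,2,3,4,5}: no change
Constraint 4 (Y < V) on D(Y)={1,2,3,4,5} D(V)={1,2,3,5}: Y {1,2,3,4,5}->{1,2,3,4}; V {1,2,3,5}->{2,3,5}
So after constraint 4: D(V)={2,3,5}, size = 3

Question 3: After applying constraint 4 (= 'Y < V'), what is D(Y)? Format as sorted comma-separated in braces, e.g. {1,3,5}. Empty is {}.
Answer: {1,2,3,4}

Derivation:
Constraint 1 (Y != X) on D(Y)={1,2,3,4,5} D(X)={1,2,3,4,5}: no change
Constraint 2 (Y != X) on D(Y)={1,2,3,4,5} D(X)={1,2,3,4,5}: no change
Constraint 3 (V != X) on D(V)={1,2,3,5} D(X)={1,2,3,4,5}: no change
Constraint 4 (Y < V) on D(Y)={1,2,3,4,5} D(V)={1,2,3,5}: Y {1,2,3,4,5}->{1,2,3,4}; V {1,2,3,5}->{2,3,5}
So after constraint 4: D(Y) = {1,2,3,4}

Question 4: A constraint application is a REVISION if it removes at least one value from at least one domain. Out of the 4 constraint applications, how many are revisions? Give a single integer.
Constraint 1 (Y != X) on D(Y)={1,2,3,4,5} D(X)={1,2,3,4,5}: no change => not a revision
Constraint 2 (Y != X) on D(Y)={1,2,3,4,5} D(X)={1,2,3,4,5}: no change => not a revision
Constraint 3 (V != X) on D(V)={1,2,3,5} D(X)={1,2,3,4,5}: no change => not a revision
Constraint 4 (Y < V) on D(Y)={1,2,3,4,5} D(V)={1,2,3,5}: Y {1,2,3,4,5}->{1,2,3,4}; V {1,2,3,5}->{2,3,5} => REVISION
Total revisions = 1

Answer: 1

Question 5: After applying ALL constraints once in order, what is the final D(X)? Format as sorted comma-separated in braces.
Answer: {1,2,3,4,5}

Derivation:
Constraint 1 (Y != X) on D(Y)={1,2,3,4,5} D(X)={1,2,3,4,5}: no change
Constraint 2 (Y != X) on D(Y)={1,2,3,4,5} D(X)={1,2,3,4,5}: no change
Constraint 3 (V != X) on D(V)={1,2,3,5} D(X)={1,2,3,4,5}: no change
Constraint 4 (Y < V) on D(Y)={1,2,3,4,5} D(V)={1,2,3,5}: Y {1,2,3,4,5}->{1,2,3,4}; V {1,2,3,5}->{2,3,5}
So after all 4 constraints: D(X) = {1,2,3,4,5}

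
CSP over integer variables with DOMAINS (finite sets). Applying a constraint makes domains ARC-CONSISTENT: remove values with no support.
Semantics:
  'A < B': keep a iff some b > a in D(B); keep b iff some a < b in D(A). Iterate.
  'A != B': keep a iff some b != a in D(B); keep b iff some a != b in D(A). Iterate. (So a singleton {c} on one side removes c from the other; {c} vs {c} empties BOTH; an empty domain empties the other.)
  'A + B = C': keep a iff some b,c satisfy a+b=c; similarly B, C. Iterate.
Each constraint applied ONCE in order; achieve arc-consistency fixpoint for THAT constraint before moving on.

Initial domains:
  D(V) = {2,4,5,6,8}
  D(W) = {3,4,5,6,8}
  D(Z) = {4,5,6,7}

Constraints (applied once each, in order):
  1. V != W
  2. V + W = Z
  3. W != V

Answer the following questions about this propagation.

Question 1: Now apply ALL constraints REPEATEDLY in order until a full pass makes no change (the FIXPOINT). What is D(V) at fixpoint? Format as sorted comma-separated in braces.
pass 0 (initial): D(V)={2,4,5,6,8}
pass 1: V {2,4,5,6,8}->{2,4}; W {3,4,5,6,8}->{3,4,5}; Z {4,5,6,7}->{5,6,7}
pass 2: no change
Fixpoint after 2 passes: D(V) = {2,4}

Answer: {2,4}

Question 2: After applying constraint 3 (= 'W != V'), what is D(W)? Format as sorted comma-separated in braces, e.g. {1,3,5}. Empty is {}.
Answer: {3,4,5}

Derivation:
Constraint 1 (V != W) on D(V)={2,4,5,6,8} D(W)={3,4,5,6,8}: no change
Constraint 2 (V + W = Z) on D(V)={2,4,5,6,8} D(W)={3,4,5,6,8} D(Z)={4,5,6,7}: V {2,4,5,6,8}->{2,4}; W {3,4,5,6,8}->{3,4,5}; Z {4,5,6,7}->{5,6,7}
Constraint 3 (W != V) on D(W)={3,4,5} D(V)={2,4}: no change
So after constraint 3: D(W) = {3,4,5}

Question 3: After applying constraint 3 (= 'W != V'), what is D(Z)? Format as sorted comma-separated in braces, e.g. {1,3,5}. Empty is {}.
Constraint 1 (V != W) on D(V)={2,4,5,6,8} D(W)={3,4,5,6,8}: no change
Constraint 2 (V + W = Z) on D(V)={2,4,5,6,8} D(W)={3,4,5,6,8} D(Z)={4,5,6,7}: V {2,4,5,6,8}->{2,4}; W {3,4,5,6,8}->{3,4,5}; Z {4,5,6,7}->{5,6,7}
Constraint 3 (W != V) on D(W)={3,4,5} D(V)={2,4}: no change
So after constraint 3: D(Z) = {5,6,7}

Answer: {5,6,7}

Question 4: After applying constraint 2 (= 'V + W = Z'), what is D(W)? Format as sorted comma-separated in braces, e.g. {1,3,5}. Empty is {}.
Constraint 1 (V != W) on D(V)={2,4,5,6,8} D(W)={3,4,5,6,8}: no change
Constraint 2 (V + W = Z) on D(V)={2,4,5,6,8} D(W)={3,4,5,6,8} D(Z)={4,5,6,7}: V {2,4,5,6,8}->{2,4}; W {3,4,5,6,8}->{3,4,5}; Z {4,5,6,7}->{5,6,7}
So after constraint 2: D(W) = {3,4,5}

Answer: {3,4,5}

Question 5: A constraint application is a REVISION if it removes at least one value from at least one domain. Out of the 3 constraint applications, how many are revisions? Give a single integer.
Answer: 1

Derivation:
Constraint 1 (V != W) on D(V)={2,4,5,6,8} D(W)={3,4,5,6,8}: no change => not a revision
Constraint 2 (V + W = Z) on D(V)={2,4,5,6,8} D(W)={3,4,5,6,8} D(Z)={4,5,6,7}: V {2,4,5,6,8}->{2,4}; W {3,4,5,6,8}->{3,4,5}; Z {4,5,6,7}->{5,6,7} => REVISION
Constraint 3 (W != V) on D(W)={3,4,5} D(V)={2,4}: no change => not a revision
Total revisions = 1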